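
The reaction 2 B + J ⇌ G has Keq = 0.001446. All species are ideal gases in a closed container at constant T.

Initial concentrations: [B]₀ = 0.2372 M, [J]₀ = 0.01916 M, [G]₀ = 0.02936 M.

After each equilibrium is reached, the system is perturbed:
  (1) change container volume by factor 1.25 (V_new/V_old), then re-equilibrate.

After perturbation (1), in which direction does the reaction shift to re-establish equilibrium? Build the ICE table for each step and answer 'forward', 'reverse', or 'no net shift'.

Direction: reverse

Q₀ = 27.24 vs Keq = 0.001446 ⇒ Q>K, reverse
Step 1:
                  B         J         G
  init       0.2372   0.01916   0.02936
  Δ         0.05871   0.02935  -0.02935
  eq         0.2959   0.04851 6.1425e-06
  solve Keq expr → x = -0.02935; check Q = 0.001446
Then change container volume by factor 1.25 (V_new/V_old).
Step 2:
                  B         J         G
  init       0.2367   0.03881 4.9140e-06
  Δ       3.5376e-06 1.7688e-06 -1.7688e-06
  eq         0.2367   0.03881 3.1452e-06
  solve Keq expr → x = -1.7688e-06; check Q = 0.001446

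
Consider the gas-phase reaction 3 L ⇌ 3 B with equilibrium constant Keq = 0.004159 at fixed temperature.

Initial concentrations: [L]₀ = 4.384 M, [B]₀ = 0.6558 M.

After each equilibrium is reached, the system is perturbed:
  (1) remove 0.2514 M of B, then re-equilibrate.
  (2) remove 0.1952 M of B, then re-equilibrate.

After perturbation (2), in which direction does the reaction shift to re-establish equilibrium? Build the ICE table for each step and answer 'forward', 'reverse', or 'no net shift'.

Direction: forward

Q₀ = 0.003347 vs Keq = 0.004159 ⇒ Q<K, forward
Step 1:
                  L         B
  init        4.384    0.6558
  Δ         -0.0424    0.0424
  eq          4.342    0.6982
  solve Keq expr → x = 0.01413; check Q = 0.004159
Then remove 0.2514 M of B.
Step 2:
                  L         B
  init        4.342    0.4468
  Δ         -0.2166    0.2166
  eq          4.125    0.6634
  solve Keq expr → x = 0.07219; check Q = 0.004159
Then remove 0.1952 M of B.
Step 3:
                  L         B
  init        4.125    0.4682
  Δ         -0.1682    0.1682
  eq          3.957    0.6363
  solve Keq expr → x = 0.05605; check Q = 0.004159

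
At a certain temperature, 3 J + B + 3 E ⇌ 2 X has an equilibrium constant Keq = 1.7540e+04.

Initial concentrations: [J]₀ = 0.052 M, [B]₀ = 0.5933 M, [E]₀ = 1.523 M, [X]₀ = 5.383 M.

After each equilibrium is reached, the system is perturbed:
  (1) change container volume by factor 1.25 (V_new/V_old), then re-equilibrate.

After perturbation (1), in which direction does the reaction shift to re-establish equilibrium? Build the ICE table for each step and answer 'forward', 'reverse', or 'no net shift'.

Q₀ = 9.8325e+04 vs Keq = 1.7540e+04 ⇒ Q>K, reverse
Step 1:
                    J           B           E           X
  init          0.052      0.5933       1.523       5.383
  Δ           0.03727     0.01242     0.03727    -0.02485
  eq          0.08927      0.6057        1.56       5.358
  solve Keq expr → x = -0.01242; check Q = 1.7540e+04
Then change container volume by factor 1.25 (V_new/V_old).
Step 2:
                    J           B           E           X
  init        0.07142      0.4846       1.248       4.287
  Δ           0.02887    0.009623     0.02887    -0.01925
  eq           0.1003      0.4942       1.277       4.267
  solve Keq expr → x = -0.009623; check Q = 1.7540e+04

Direction: reverse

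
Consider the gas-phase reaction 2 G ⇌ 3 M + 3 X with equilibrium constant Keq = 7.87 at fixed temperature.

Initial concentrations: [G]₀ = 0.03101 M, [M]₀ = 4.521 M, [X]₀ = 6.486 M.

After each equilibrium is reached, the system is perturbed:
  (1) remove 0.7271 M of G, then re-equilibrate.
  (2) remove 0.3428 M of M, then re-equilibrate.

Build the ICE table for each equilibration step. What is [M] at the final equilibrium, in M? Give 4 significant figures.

Q₀ = 2.6220e+07 vs Keq = 7.87 ⇒ Q>K, reverse
Step 1:
                  G         M         X
  I         0.03101     4.521     6.486
  C           2.266    -3.399    -3.399
  E           2.297     1.122     3.087
  solve Keq expr → x = -1.133; check Q = 7.87
Then remove 0.7271 M of G.
Step 2:
                  G         M         X
  I            1.57     1.122     3.087
  C          0.1078   -0.1617   -0.1617
  E           1.678    0.9601     2.925
  solve Keq expr → x = -0.0539; check Q = 7.87
Then remove 0.3428 M of M.
Step 3:
                  G         M         X
  I           1.678    0.6173     2.925
  C         -0.1479    0.2219    0.2219
  E            1.53    0.8392     3.147
  solve Keq expr → x = 0.07395; check Q = 7.87

[M]_eq = 0.8392 M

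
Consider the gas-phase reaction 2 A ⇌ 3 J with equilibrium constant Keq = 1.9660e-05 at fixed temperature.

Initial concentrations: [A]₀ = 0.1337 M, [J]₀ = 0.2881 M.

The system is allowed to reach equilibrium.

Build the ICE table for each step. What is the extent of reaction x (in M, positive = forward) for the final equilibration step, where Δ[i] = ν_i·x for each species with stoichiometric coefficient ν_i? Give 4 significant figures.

x = -0.09185 M

Q₀ = 1.338 vs Keq = 1.9660e-05 ⇒ Q>K, reverse
Step 1:
                   A          J
  Initial     0.1337     0.2881
  Change      0.1837    -0.2755
  Equil       0.3174    0.01256
  solve Keq expr → x = -0.09185; check Q = 1.9660e-05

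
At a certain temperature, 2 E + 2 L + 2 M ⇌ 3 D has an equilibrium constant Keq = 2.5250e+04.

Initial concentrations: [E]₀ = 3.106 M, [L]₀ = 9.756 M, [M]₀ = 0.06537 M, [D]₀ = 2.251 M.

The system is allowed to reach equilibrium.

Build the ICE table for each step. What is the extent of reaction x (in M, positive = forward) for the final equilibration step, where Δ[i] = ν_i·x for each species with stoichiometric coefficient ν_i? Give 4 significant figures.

x = 0.0323 M

Q₀ = 2.907 vs Keq = 2.5250e+04 ⇒ Q<K, forward
Step 1:
                  E         L         M         D
  Initial     3.106     9.756   0.06537     2.251
  Change    -0.0646   -0.0646   -0.0646    0.0969
  Equil       3.041     9.691 7.6812e-04     2.348
  solve Keq expr → x = 0.0323; check Q = 2.5250e+04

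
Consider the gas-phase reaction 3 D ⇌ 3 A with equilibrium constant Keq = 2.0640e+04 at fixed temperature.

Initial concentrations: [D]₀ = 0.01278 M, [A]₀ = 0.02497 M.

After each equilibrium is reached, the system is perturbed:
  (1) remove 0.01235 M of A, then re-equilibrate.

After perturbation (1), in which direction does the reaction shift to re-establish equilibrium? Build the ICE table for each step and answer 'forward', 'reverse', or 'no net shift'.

Direction: forward

Q₀ = 7.459 vs Keq = 2.0640e+04 ⇒ Q<K, forward
Step 1:
                  D         A
  init      0.01278   0.02497
  Δ        -0.01145   0.01145
  eq       0.001328   0.03642
  solve Keq expr → x = 0.003817; check Q = 2.0640e+04
Then remove 0.01235 M of A.
Step 2:
                  D         A
  init     0.001328   0.02407
  Δ       -4.3439e-04 4.3439e-04
  eq      8.9340e-04   0.02451
  solve Keq expr → x = 1.4480e-04; check Q = 2.0640e+04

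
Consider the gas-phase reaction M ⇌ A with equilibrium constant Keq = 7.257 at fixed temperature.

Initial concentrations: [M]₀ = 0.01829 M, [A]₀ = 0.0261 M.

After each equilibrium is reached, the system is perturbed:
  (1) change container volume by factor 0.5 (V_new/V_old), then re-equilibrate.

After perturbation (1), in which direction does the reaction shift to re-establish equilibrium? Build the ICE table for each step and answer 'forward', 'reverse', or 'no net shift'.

Q₀ = 1.427 vs Keq = 7.257 ⇒ Q<K, forward
Step 1:
                   M          A
  Initial    0.01829     0.0261
  Change    -0.01291    0.01291
  Equil     0.005376    0.03901
  solve Keq expr → x = 0.01291; check Q = 7.257
Then change container volume by factor 0.5 (V_new/V_old).
Step 2:
                   M          A
  Initial    0.01075    0.07803
  Change           0          0
  Equil      0.01075    0.07803
  solve Keq expr → x = 0; check Q = 7.257

Direction: no net shift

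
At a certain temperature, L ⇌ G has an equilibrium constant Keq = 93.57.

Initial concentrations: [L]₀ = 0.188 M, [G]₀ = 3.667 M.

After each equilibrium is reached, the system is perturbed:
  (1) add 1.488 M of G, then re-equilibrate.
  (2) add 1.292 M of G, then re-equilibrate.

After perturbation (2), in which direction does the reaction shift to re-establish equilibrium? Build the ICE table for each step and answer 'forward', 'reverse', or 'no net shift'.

Direction: reverse

Q₀ = 19.51 vs Keq = 93.57 ⇒ Q<K, forward
Step 1:
                   L          G
  init         0.188      3.667
  Δ          -0.1472     0.1472
  eq         0.04076      3.814
  solve Keq expr → x = 0.1472; check Q = 93.57
Then add 1.488 M of G.
Step 2:
                   L          G
  init       0.04076      5.302
  Δ          0.01573   -0.01573
  eq          0.0565      5.287
  solve Keq expr → x = -0.01573; check Q = 93.57
Then add 1.292 M of G.
Step 3:
                   L          G
  init        0.0565      6.579
  Δ          0.01366   -0.01366
  eq         0.07016      6.565
  solve Keq expr → x = -0.01366; check Q = 93.57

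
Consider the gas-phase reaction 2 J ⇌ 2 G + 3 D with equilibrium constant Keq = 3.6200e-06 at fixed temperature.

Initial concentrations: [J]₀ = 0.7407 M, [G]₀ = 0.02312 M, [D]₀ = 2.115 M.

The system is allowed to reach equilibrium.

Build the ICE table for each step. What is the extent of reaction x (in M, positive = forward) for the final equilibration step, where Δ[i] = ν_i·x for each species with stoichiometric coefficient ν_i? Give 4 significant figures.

x = -0.01132 M

Q₀ = 0.009218 vs Keq = 3.6200e-06 ⇒ Q>K, reverse
Step 1:
                    J           G           D
  I            0.7407     0.02312       2.115
  C           0.02264    -0.02264    -0.03395
  E            0.7633  4.8378e-04       2.081
  solve Keq expr → x = -0.01132; check Q = 3.6200e-06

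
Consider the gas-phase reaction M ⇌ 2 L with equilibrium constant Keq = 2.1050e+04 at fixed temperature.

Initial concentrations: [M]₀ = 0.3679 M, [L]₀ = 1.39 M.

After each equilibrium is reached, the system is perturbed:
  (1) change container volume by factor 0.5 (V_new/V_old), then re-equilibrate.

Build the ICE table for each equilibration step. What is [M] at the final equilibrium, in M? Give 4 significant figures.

Q₀ = 5.252 vs Keq = 2.1050e+04 ⇒ Q<K, forward
Step 1:
                   M          L
  I           0.3679       1.39
  C          -0.3677     0.7354
  E       2.1459e-04      2.125
  solve Keq expr → x = 0.3677; check Q = 2.1050e+04
Then change container volume by factor 0.5 (V_new/V_old).
Step 2:
                   M          L
  I       4.2919e-04      4.251
  C       4.2884e-04 -8.5768e-04
  E       8.5803e-04       4.25
  solve Keq expr → x = -4.2884e-04; check Q = 2.1050e+04

[M]_eq = 8.5803e-04 M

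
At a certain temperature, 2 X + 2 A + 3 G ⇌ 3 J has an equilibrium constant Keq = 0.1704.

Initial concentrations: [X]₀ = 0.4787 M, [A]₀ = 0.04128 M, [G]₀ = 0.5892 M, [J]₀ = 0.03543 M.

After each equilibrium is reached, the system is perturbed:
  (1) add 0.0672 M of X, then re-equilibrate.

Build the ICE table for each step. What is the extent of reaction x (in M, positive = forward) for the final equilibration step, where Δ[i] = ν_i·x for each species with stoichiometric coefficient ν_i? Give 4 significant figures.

Q₀ = 0.5568 vs Keq = 0.1704 ⇒ Q>K, reverse
Step 1:
                    X           A           G           J
  I            0.4787     0.04128      0.5892     0.03543
  C          0.005835    0.005835    0.008752   -0.008752
  E            0.4845     0.04711       0.598     0.02668
  solve Keq expr → x = -0.002917; check Q = 0.1704
Then add 0.0672 M of X.
Step 2:
                    X           A           G           J
  I            0.5517     0.04711       0.598     0.02668
  C         -0.001195   -0.001195   -0.001792    0.001792
  E            0.5505     0.04592      0.5962     0.02847
  solve Keq expr → x = 5.9736e-04; check Q = 0.1704

x = 5.9736e-04 M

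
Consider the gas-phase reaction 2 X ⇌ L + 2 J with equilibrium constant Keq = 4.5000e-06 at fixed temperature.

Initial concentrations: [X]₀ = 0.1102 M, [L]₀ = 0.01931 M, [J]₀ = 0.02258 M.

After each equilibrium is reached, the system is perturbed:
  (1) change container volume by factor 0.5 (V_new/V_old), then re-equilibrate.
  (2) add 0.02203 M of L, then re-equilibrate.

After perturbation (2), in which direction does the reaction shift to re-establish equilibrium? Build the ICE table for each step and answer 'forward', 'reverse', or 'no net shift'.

Q₀ = 8.1071e-04 vs Keq = 4.5000e-06 ⇒ Q>K, reverse
Step 1:
                    X           L           J
  Initial      0.1102     0.01931     0.02258
  Change      0.01974   -0.009871    -0.01974
  Equil        0.1299    0.009439    0.002837
  solve Keq expr → x = -0.009871; check Q = 4.5000e-06
Then change container volume by factor 0.5 (V_new/V_old).
Step 2:
                    X           L           J
  Initial      0.2599     0.01888    0.005675
  Change     0.001552 -7.7622e-04   -0.001552
  Equil        0.2614      0.0181    0.004122
  solve Keq expr → x = -7.7622e-04; check Q = 4.5000e-06
Then add 0.02203 M of L.
Step 3:
                    X           L           J
  Initial      0.2614     0.04013    0.004122
  Change     0.001317 -6.5833e-04   -0.001317
  Equil        0.2628     0.03947    0.002805
  solve Keq expr → x = -6.5833e-04; check Q = 4.5000e-06

Direction: reverse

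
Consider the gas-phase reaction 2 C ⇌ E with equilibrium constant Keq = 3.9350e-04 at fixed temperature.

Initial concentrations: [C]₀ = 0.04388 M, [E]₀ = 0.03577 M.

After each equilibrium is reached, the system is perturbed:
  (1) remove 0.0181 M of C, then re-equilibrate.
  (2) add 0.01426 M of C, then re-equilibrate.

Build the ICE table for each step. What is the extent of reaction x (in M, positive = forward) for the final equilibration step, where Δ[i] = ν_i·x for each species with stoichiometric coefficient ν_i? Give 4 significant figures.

Q₀ = 18.58 vs Keq = 3.9350e-04 ⇒ Q>K, reverse
Step 1:
                    C           E
  init        0.04388     0.03577
  Δ           0.07153    -0.03576
  eq           0.1154  5.2412e-06
  solve Keq expr → x = -0.03576; check Q = 3.9350e-04
Then remove 0.0181 M of C.
Step 2:
                    C           E
  init        0.09731  5.2412e-06
  Δ        3.0297e-06 -1.5148e-06
  eq          0.09731  3.7263e-06
  solve Keq expr → x = -1.5148e-06; check Q = 3.9350e-04
Then add 0.01426 M of C.
Step 3:
                    C           E
  init         0.1116  3.7263e-06
  Δ       -2.3438e-06  1.1719e-06
  eq           0.1116  4.8983e-06
  solve Keq expr → x = 1.1719e-06; check Q = 3.9350e-04

x = 1.1719e-06 M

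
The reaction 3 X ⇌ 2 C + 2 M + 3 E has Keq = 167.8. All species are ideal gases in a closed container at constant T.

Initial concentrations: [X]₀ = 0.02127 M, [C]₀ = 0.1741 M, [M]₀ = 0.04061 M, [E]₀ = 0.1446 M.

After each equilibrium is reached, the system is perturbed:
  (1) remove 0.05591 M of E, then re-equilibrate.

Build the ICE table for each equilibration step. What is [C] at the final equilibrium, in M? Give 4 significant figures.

[C]_eq = 0.1877 M

Q₀ = 0.01571 vs Keq = 167.8 ⇒ Q<K, forward
Step 1:
                   X          C          M          E
  Initial    0.02127     0.1741    0.04061     0.1446
  Change    -0.01988    0.01325    0.01325    0.01988
  Equil     0.001393     0.1874    0.05386     0.1645
  solve Keq expr → x = 0.006626; check Q = 167.8
Then remove 0.05591 M of E.
Step 2:
                   X          C          M          E
  Initial   0.001393     0.1874    0.05386     0.1086
  Change  -4.6486e-04 3.0990e-04 3.0990e-04 4.6486e-04
  Equil   9.2766e-04     0.1877    0.05417      0.109
  solve Keq expr → x = 1.5495e-04; check Q = 167.8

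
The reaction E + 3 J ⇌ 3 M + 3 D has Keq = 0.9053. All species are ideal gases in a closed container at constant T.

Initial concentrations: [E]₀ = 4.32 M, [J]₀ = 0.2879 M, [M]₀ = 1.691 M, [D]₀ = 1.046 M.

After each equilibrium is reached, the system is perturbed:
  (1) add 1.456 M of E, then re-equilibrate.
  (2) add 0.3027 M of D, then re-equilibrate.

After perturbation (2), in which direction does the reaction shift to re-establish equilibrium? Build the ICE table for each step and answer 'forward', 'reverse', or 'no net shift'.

Direction: reverse

Q₀ = 53.68 vs Keq = 0.9053 ⇒ Q>K, reverse
Step 1:
                   E          J          M          D
  Initial       4.32     0.2879      1.691      1.046
  Change      0.1093      0.328     -0.328     -0.328
  Equil        4.429     0.6159      1.363      0.718
  solve Keq expr → x = -0.1093; check Q = 0.9053
Then add 1.456 M of E.
Step 2:
                   E          J          M          D
  Initial      5.885     0.6159      1.363      0.718
  Change   -0.008371   -0.02511    0.02511    0.02511
  Equil        5.877     0.5908      1.388     0.7431
  solve Keq expr → x = 0.008371; check Q = 0.9053
Then add 0.3027 M of D.
Step 3:
                   E          J          M          D
  Initial      5.877     0.5908      1.388      1.046
  Change     0.03416     0.1025    -0.1025    -0.1025
  Equil        5.911     0.6933      1.286     0.9433
  solve Keq expr → x = -0.03416; check Q = 0.9053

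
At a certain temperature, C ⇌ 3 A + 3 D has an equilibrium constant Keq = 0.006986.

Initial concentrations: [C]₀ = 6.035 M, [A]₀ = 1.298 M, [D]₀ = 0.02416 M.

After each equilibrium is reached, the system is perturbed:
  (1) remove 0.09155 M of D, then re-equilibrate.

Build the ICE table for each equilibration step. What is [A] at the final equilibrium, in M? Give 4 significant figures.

[A]_eq = 1.584 M

Q₀ = 5.1102e-06 vs Keq = 0.006986 ⇒ Q<K, forward
Step 1:
                   C          A          D
  Initial      6.035      1.298    0.02416
  Change    -0.06877     0.2063     0.2063
  Equil        5.966      1.504     0.2305
  solve Keq expr → x = 0.06877; check Q = 0.006986
Then remove 0.09155 M of D.
Step 2:
                   C          A          D
  Initial      5.966      1.504     0.1389
  Change    -0.02655    0.07964    0.07964
  Equil         5.94      1.584     0.2186
  solve Keq expr → x = 0.02655; check Q = 0.006986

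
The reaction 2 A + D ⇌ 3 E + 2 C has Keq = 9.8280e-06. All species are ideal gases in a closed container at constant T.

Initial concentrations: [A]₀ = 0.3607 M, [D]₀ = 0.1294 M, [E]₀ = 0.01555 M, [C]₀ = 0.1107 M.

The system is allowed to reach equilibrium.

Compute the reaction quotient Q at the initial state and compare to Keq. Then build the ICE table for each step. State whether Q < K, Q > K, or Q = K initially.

Q₀ = 2.7369e-06 vs Keq = 9.8280e-06 ⇒ Q<K, forward
Step 1:
                    A           D           E           C
  Initial      0.3607      0.1294     0.01555      0.1107
  Change    -0.004829   -0.002414    0.007243    0.004829
  Equil        0.3559       0.127     0.02279      0.1155
  solve Keq expr → x = 0.002414; check Q = 9.8280e-06

Q₀ = 2.7369e-06; Q < K (proceeds forward)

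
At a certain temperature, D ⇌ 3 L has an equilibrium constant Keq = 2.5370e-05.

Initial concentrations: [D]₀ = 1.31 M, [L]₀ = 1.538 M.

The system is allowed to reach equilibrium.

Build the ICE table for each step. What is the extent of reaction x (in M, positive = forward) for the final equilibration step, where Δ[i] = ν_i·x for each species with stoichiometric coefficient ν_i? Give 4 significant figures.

Q₀ = 2.777 vs Keq = 2.5370e-05 ⇒ Q>K, reverse
Step 1:
                  D         L
  init         1.31     1.538
  Δ          0.5007    -1.502
  eq          1.811   0.03581
  solve Keq expr → x = -0.5007; check Q = 2.5370e-05

x = -0.5007 M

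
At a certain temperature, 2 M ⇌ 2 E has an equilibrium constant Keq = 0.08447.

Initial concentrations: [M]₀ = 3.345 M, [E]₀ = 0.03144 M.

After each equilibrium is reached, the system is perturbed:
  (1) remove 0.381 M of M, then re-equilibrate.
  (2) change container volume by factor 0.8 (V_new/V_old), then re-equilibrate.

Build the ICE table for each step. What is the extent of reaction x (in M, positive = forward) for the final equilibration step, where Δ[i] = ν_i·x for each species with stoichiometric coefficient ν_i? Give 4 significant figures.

Q₀ = 8.8343e-05 vs Keq = 0.08447 ⇒ Q<K, forward
Step 1:
                  M         E
  Initial     3.345   0.03144
  Change    -0.7289    0.7289
  Equil       2.616    0.7603
  solve Keq expr → x = 0.3644; check Q = 0.08447
Then remove 0.381 M of M.
Step 2:
                  M         E
  Initial     2.235    0.7603
  Change     0.0858   -0.0858
  Equil       2.321    0.6745
  solve Keq expr → x = -0.0429; check Q = 0.08447
Then change container volume by factor 0.8 (V_new/V_old).
Step 3:
                  M         E
  Initial     2.901    0.8432
  Change          0         0
  Equil       2.901    0.8432
  solve Keq expr → x = 0; check Q = 0.08447

x = 0 M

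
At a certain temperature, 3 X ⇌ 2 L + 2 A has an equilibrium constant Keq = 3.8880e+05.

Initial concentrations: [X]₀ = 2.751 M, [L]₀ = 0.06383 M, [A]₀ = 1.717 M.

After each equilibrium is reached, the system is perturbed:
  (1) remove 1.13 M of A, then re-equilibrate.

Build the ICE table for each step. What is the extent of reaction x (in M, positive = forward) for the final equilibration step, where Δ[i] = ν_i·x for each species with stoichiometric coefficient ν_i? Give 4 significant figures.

Q₀ = 5.7692e-04 vs Keq = 3.8880e+05 ⇒ Q<K, forward
Step 1:
                  X         L         A
  I           2.751   0.06383     1.717
  C          -2.703     1.802     1.802
  E         0.04804     1.866     3.519
  solve Keq expr → x = 0.901; check Q = 3.8880e+05
Then remove 1.13 M of A.
Step 2:
                  X         L         A
  I         0.04804     1.866     2.389
  C        -0.01076  0.007175  0.007175
  E         0.03728     1.873     2.396
  solve Keq expr → x = 0.003588; check Q = 3.8880e+05

x = 0.003588 M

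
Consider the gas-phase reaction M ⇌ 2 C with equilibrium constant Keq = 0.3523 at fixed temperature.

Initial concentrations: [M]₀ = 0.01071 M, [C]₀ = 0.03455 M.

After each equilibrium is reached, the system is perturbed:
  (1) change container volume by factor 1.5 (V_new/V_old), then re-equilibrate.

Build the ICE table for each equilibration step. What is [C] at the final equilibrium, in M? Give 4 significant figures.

[C]_eq = 0.03163 M

Q₀ = 0.1115 vs Keq = 0.3523 ⇒ Q<K, forward
Step 1:
                   M          C
  init       0.01071    0.03455
  Δ        -0.005051     0.0101
  eq        0.005659    0.04465
  solve Keq expr → x = 0.005051; check Q = 0.3523
Then change container volume by factor 1.5 (V_new/V_old).
Step 2:
                   M          C
  init      0.003773    0.02977
  Δ       -9.3255e-04   0.001865
  eq         0.00284    0.03163
  solve Keq expr → x = 9.3255e-04; check Q = 0.3523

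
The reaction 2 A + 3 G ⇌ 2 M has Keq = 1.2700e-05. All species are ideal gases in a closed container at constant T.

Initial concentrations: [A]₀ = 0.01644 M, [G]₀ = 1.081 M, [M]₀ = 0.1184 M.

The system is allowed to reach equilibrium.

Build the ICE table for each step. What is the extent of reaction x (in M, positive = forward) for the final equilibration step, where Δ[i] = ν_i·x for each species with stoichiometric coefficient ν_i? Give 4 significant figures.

x = -0.05886 M

Q₀ = 41.06 vs Keq = 1.2700e-05 ⇒ Q>K, reverse
Step 1:
                    A           G           M
  Initial     0.01644       1.081      0.1184
  Change       0.1177      0.1766     -0.1177
  Equil        0.1342       1.258  6.7430e-04
  solve Keq expr → x = -0.05886; check Q = 1.2700e-05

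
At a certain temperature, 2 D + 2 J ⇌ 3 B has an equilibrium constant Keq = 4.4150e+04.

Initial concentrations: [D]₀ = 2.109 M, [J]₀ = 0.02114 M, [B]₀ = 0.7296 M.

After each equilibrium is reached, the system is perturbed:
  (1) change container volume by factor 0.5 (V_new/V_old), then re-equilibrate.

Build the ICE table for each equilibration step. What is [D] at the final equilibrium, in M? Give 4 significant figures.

[D]_eq = 4.178 M

Q₀ = 195.4 vs Keq = 4.4150e+04 ⇒ Q<K, forward
Step 1:
                  D         J         B
  Initial     2.109   0.02114    0.7296
  Change   -0.01963  -0.01963   0.02945
  Equil       2.089  0.001506    0.7591
  solve Keq expr → x = 0.009817; check Q = 4.4150e+04
Then change container volume by factor 0.5 (V_new/V_old).
Step 2:
                  D         J         B
  Initial     4.179  0.003013     1.518
  Change  -8.7917e-04 -8.7917e-04  0.001319
  Equil       4.178  0.002134     1.519
  solve Keq expr → x = 4.3959e-04; check Q = 4.4150e+04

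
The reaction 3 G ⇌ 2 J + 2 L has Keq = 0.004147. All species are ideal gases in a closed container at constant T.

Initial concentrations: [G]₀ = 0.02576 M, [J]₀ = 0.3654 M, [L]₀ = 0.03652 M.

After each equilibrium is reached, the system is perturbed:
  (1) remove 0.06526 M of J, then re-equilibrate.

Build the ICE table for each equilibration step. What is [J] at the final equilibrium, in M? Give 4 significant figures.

Q₀ = 10.42 vs Keq = 0.004147 ⇒ Q>K, reverse
Step 1:
                   G          J          L
  I          0.02576     0.3654    0.03652
  C          0.04886   -0.03258   -0.03258
  E          0.07462     0.3328   0.003944
  solve Keq expr → x = -0.01629; check Q = 0.004147
Then remove 0.06526 M of J.
Step 2:
                   G          J          L
  I          0.07462     0.2676   0.003944
  C        -0.001239 8.2567e-04 8.2567e-04
  E          0.07339     0.2684    0.00477
  solve Keq expr → x = 4.1283e-04; check Q = 0.004147

[J]_eq = 0.2684 M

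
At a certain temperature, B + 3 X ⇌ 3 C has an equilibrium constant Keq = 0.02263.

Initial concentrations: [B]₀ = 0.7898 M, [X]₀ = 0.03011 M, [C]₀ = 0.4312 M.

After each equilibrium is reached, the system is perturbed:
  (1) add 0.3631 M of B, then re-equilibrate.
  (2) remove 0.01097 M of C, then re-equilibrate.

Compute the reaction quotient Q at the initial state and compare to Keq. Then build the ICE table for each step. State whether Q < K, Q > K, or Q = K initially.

Q₀ = 3719 vs Keq = 0.02263 ⇒ Q>K, reverse
Step 1:
                  B         X         C
  Initial    0.7898   0.03011    0.4312
  Change     0.1107    0.3322   -0.3322
  Equil      0.9005    0.3623   0.09897
  solve Keq expr → x = -0.1107; check Q = 0.02263
Then add 0.3631 M of B.
Step 2:
                  B         X         C
  Initial     1.264    0.3623   0.09897
  Change  -0.002998 -0.008995  0.008995
  Equil       1.261    0.3533     0.108
  solve Keq expr → x = 0.002998; check Q = 0.02263
Then remove 0.01097 M of C.
Step 3:
                  B         X         C
  Initial     1.261    0.3533     0.097
  Change  -0.002781 -0.008343  0.008343
  Equil       1.258     0.345    0.1053
  solve Keq expr → x = 0.002781; check Q = 0.02263

Q₀ = 3719; Q > K (proceeds reverse)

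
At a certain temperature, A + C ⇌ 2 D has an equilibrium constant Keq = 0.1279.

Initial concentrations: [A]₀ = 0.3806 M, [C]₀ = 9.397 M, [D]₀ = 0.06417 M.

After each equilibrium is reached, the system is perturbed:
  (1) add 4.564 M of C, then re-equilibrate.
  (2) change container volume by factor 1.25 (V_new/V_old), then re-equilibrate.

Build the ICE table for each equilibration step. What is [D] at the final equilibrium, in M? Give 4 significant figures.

[D]_eq = 0.4151 M

Q₀ = 0.001151 vs Keq = 0.1279 ⇒ Q<K, forward
Step 1:
                    A           C           D
  I            0.3806       9.397     0.06417
  C            -0.199      -0.199       0.398
  E            0.1816       9.198      0.4622
  solve Keq expr → x = 0.199; check Q = 0.1279
Then add 4.564 M of C.
Step 2:
                    A           C           D
  I            0.1816       13.76      0.4622
  C          -0.02833    -0.02833     0.05666
  E            0.1533       13.73      0.5189
  solve Keq expr → x = 0.02833; check Q = 0.1279
Then change container volume by factor 1.25 (V_new/V_old).
Step 3:
                    A           C           D
  I            0.1226       10.99      0.4151
  C                 0           0           0
  E            0.1226       10.99      0.4151
  solve Keq expr → x = 0; check Q = 0.1279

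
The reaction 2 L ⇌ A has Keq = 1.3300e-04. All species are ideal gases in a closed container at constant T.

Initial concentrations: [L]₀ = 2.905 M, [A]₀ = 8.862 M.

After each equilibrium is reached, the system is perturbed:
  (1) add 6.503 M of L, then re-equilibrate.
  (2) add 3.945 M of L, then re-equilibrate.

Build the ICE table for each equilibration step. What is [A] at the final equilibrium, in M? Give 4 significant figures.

[A]_eq = 0.1264 M

Q₀ = 1.05 vs Keq = 1.3300e-04 ⇒ Q>K, reverse
Step 1:
                   L          A
  I            2.905      8.862
  C            17.61     -8.806
  E            20.52    0.05599
  solve Keq expr → x = -8.806; check Q = 1.3300e-04
Then add 6.503 M of L.
Step 2:
                   L          A
  I            27.02    0.05599
  C         -0.08107    0.04053
  E            26.94    0.09652
  solve Keq expr → x = 0.04053; check Q = 1.3300e-04
Then add 3.945 M of L.
Step 3:
                   L          A
  I            30.88    0.09652
  C          -0.0597    0.02985
  E            30.82     0.1264
  solve Keq expr → x = 0.02985; check Q = 1.3300e-04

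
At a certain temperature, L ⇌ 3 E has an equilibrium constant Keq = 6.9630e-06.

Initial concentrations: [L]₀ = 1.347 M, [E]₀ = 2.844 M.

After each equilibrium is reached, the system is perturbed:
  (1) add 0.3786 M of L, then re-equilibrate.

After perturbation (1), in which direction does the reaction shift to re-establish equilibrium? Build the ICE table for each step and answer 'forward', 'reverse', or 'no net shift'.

Direction: forward

Q₀ = 17.08 vs Keq = 6.9630e-06 ⇒ Q>K, reverse
Step 1:
                   L          E
  I            1.347      2.844
  C           0.9396     -2.819
  E            2.287    0.02516
  solve Keq expr → x = -0.9396; check Q = 6.9630e-06
Then add 0.3786 M of L.
Step 2:
                   L          E
  I            2.665    0.02516
  C       -4.3891e-04   0.001317
  E            2.665    0.02647
  solve Keq expr → x = 4.3891e-04; check Q = 6.9630e-06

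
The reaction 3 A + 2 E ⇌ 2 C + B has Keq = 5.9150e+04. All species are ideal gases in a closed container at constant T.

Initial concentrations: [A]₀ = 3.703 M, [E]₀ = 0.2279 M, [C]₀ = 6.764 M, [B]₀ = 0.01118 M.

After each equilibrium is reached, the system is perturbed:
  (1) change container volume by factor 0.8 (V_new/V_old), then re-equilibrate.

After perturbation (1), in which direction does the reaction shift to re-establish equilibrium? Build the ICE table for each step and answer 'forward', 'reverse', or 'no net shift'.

Direction: forward

Q₀ = 0.194 vs Keq = 5.9150e+04 ⇒ Q<K, forward
Step 1:
                    A           E           C           B
  init          3.703      0.2279       6.764     0.01118
  Δ           -0.3394     -0.2263      0.2263      0.1131
  eq            3.364    0.001643        6.99      0.1243
  solve Keq expr → x = 0.1131; check Q = 5.9150e+04
Then change container volume by factor 0.8 (V_new/V_old).
Step 2:
                    A           E           C           B
  init          4.205    0.002053       8.738      0.1554
  Δ       -6.1373e-04 -4.0916e-04  4.0916e-04  2.0458e-04
  eq            4.204    0.001644       8.738      0.1556
  solve Keq expr → x = 2.0458e-04; check Q = 5.9150e+04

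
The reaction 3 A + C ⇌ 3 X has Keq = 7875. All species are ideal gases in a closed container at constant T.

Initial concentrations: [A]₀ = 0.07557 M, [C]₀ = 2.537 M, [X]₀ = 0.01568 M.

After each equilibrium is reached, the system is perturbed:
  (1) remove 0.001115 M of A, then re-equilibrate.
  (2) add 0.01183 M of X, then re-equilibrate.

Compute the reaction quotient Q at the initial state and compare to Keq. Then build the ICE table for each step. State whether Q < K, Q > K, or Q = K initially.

Q₀ = 0.003521; Q < K (proceeds forward)

Q₀ = 0.003521 vs Keq = 7875 ⇒ Q<K, forward
Step 1:
                  A         C         X
  init      0.07557     2.537   0.01568
  Δ        -0.07232  -0.02411   0.07232
  eq       0.003253     2.513     0.088
  solve Keq expr → x = 0.02411; check Q = 7875
Then remove 0.001115 M of A.
Step 2:
                  A         C         X
  init     0.002138     2.513     0.088
  Δ        0.001075 3.5837e-04 -0.001075
  eq       0.003213     2.513   0.08692
  solve Keq expr → x = -3.5837e-04; check Q = 7875
Then add 0.01183 M of X.
Step 3:
                  A         C         X
  init     0.003213     2.513   0.09875
  Δ       4.2169e-04 1.4056e-04 -4.2169e-04
  eq       0.003635     2.513   0.09833
  solve Keq expr → x = -1.4056e-04; check Q = 7875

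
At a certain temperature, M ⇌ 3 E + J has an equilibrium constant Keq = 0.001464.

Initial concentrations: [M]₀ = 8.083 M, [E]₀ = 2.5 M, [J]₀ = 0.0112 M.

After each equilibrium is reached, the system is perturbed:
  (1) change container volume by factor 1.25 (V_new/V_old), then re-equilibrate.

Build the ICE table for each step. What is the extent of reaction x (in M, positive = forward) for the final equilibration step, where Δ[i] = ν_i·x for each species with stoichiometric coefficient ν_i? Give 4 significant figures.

x = 5.9699e-04 M

Q₀ = 0.02165 vs Keq = 0.001464 ⇒ Q>K, reverse
Step 1:
                    M           E           J
  Initial       8.083         2.5      0.0112
  Change      0.01041    -0.03124    -0.01041
  Equil         8.093       2.469  7.8747e-04
  solve Keq expr → x = -0.01041; check Q = 0.001464
Then change container volume by factor 1.25 (V_new/V_old).
Step 2:
                    M           E           J
  Initial       6.475       1.975  6.2998e-04
  Change  -5.9699e-04    0.001791  5.9699e-04
  Equil         6.474       1.977    0.001227
  solve Keq expr → x = 5.9699e-04; check Q = 0.001464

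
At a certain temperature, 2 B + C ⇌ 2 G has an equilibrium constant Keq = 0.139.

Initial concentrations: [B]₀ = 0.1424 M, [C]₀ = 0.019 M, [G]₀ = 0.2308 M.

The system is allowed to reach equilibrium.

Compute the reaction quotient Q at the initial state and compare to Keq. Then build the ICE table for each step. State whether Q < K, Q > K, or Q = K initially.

Q₀ = 138.3 vs Keq = 0.139 ⇒ Q>K, reverse
Step 1:
                  B         C         G
  Initial    0.1424     0.019    0.2308
  Change     0.1891   0.09457   -0.1891
  Equil      0.3315    0.1136   0.04166
  solve Keq expr → x = -0.09457; check Q = 0.139

Q₀ = 138.3; Q > K (proceeds reverse)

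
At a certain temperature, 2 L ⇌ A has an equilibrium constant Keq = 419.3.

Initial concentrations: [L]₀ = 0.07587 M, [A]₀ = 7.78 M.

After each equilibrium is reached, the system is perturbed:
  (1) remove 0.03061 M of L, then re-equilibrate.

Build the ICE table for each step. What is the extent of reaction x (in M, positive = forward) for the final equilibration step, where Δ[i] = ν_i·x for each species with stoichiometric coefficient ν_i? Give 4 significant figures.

x = -0.01524 M

Q₀ = 1352 vs Keq = 419.3 ⇒ Q>K, reverse
Step 1:
                    L           A
  init        0.07587        7.78
  Δ           0.06008    -0.03004
  eq            0.136        7.75
  solve Keq expr → x = -0.03004; check Q = 419.3
Then remove 0.03061 M of L.
Step 2:
                    L           A
  init         0.1053        7.75
  Δ           0.03048    -0.01524
  eq           0.1358       7.735
  solve Keq expr → x = -0.01524; check Q = 419.3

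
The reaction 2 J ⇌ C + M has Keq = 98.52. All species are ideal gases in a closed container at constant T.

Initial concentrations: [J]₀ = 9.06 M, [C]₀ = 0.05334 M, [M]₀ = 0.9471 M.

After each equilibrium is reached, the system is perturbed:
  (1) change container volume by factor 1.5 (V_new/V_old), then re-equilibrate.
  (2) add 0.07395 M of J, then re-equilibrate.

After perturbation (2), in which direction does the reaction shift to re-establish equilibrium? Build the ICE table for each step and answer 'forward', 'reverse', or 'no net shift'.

Q₀ = 6.1545e-04 vs Keq = 98.52 ⇒ Q<K, forward
Step 1:
                  J         C         M
  I            9.06   0.05334    0.9471
  C           -8.58      4.29      4.29
  E          0.4805     4.343     5.237
  solve Keq expr → x = 4.29; check Q = 98.52
Then change container volume by factor 1.5 (V_new/V_old).
Step 2:
                  J         C         M
  I          0.3203     2.895     3.491
  C               0         0         0
  E          0.3203     2.895     3.491
  solve Keq expr → x = 0; check Q = 98.52
Then add 0.07395 M of J.
Step 3:
                  J         C         M
  I          0.3943     2.895     3.491
  C        -0.07039   0.03519   0.03519
  E          0.3239     2.931     3.526
  solve Keq expr → x = 0.03519; check Q = 98.52

Direction: forward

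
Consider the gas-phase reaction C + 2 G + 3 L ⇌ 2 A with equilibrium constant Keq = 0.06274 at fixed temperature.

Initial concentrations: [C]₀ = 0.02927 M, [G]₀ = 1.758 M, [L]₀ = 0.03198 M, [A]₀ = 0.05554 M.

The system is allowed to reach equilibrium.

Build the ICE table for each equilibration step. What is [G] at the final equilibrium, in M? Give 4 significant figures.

Q₀ = 1043 vs Keq = 0.06274 ⇒ Q>K, reverse
Step 1:
                   C          G          L          A
  Initial    0.02927      1.758    0.03198    0.05554
  Change     0.02584    0.05168    0.07753   -0.05168
  Equil      0.05511       1.81     0.1095   0.003856
  solve Keq expr → x = -0.02584; check Q = 0.06274

[G]_eq = 1.81 M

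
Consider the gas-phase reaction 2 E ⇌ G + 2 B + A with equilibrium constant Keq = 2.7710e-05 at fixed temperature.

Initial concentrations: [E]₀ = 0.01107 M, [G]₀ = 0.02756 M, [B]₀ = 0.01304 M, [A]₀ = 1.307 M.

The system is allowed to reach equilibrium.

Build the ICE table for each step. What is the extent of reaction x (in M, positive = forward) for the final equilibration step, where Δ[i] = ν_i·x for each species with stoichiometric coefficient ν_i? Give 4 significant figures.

x = -0.006151 M

Q₀ = 0.04998 vs Keq = 2.7710e-05 ⇒ Q>K, reverse
Step 1:
                   E          G          B          A
  Initial    0.01107    0.02756    0.01304      1.307
  Change      0.0123  -0.006151    -0.0123  -0.006151
  Equil      0.02337    0.02141 7.3726e-04      1.301
  solve Keq expr → x = -0.006151; check Q = 2.7710e-05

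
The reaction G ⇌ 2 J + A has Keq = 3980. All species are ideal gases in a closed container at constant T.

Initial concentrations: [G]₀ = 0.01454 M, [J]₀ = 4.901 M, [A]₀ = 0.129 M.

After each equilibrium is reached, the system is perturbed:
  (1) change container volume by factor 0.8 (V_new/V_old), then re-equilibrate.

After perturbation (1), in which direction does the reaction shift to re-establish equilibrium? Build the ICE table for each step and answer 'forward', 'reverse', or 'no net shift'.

Direction: reverse

Q₀ = 213.1 vs Keq = 3980 ⇒ Q<K, forward
Step 1:
                  G         J         A
  Initial   0.01454     4.901     0.129
  Change   -0.01367   0.02734   0.01367
  Equil   8.7066e-04     4.928    0.1427
  solve Keq expr → x = 0.01367; check Q = 3980
Then change container volume by factor 0.8 (V_new/V_old).
Step 2:
                  G         J         A
  Initial  0.001088      6.16    0.1783
  Change  6.0574e-04 -0.001211 -6.0574e-04
  Equil    0.001694     6.159    0.1777
  solve Keq expr → x = -6.0574e-04; check Q = 3980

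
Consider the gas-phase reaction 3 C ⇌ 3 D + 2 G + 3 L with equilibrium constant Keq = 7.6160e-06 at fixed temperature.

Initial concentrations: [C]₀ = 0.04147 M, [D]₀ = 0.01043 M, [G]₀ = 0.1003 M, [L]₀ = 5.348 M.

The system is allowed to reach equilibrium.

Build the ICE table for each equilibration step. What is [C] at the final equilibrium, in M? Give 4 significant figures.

[C]_eq = 0.05099 M

Q₀ = 0.02448 vs Keq = 7.6160e-06 ⇒ Q>K, reverse
Step 1:
                    C           D           G           L
  init        0.04147     0.01043      0.1003       5.348
  Δ          0.009521   -0.009521   -0.006347   -0.009521
  eq          0.05099  9.0930e-04     0.09395       5.338
  solve Keq expr → x = -0.003174; check Q = 7.6160e-06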